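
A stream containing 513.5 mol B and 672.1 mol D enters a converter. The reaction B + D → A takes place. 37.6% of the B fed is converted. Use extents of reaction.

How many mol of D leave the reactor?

479 mol

B reacted = 0.376 × 513.5 = 193.1 mol; ν_B = −1, so ξ = 193.1/1 = 193.1 mol.
Outlet amounts (n = n₀ + ν ξ):
  B: 513.5 − 1(193.1) = 320.4
  D: 672.1 − 1(193.1) = 479
  A: 0 + 1(193.1) = 193.1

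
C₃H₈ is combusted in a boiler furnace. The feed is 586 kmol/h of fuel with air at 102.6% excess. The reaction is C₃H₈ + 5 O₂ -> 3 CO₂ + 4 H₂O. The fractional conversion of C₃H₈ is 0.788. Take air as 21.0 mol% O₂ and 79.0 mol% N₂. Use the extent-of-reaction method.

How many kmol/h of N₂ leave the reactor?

Stoichiometric O₂ = 5 × 586 = 2930 kmol/h; O₂ fed = 2930 × 2.026 = 5936 kmol/h.
N₂ fed = 5936 × 79/21 = 22330 kmol/h.
Fuel reacted = 0.788 × 586 → ξ = 461.8 kmol/h.
Outlet (n = n₀ + ν ξ):
  C₃H₈: 586 − 1(461.8) = 124.2
  O₂: 5936 − 5(461.8) = 3627
  N₂: 22330 (inert)
  CO₂: 0 + 3(461.8) = 1385
  H₂O: 0 + 4(461.8) = 1847

22300 kmol/h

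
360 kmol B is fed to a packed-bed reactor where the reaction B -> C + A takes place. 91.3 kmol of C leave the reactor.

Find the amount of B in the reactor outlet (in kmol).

For C: n = n₀ + 1ξ → 91.3 = 0 + 1ξ, giving ξ = 91.3 kmol.
Outlet amounts (n = n₀ + ν ξ):
  B: 360 − 1(91.3) = 268.7
  C: 0 + 1(91.3) = 91.3
  A: 0 + 1(91.3) = 91.3

269 kmol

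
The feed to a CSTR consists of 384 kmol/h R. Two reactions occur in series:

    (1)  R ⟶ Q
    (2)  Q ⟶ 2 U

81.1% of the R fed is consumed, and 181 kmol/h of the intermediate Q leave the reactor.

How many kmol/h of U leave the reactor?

Conversion of R: R consumed = 1ξ₁ = 0.811 × 384 → ξ₁ = 311.4 kmol/h.
Q balance: n_Q = 0 + 1ξ₁ − 1ξ₂ = 181 → ξ₂ = (1·311.4 − 181)/1 = 130.4 kmol/h.
Outlet amounts (n = n₀ + Σ ν·ξ):
  R: 384 − 1(311.4) = 72.58
  Q: 0 + 1(311.4) − 1(130.4) = 181
  U: 0 + 2(130.4) = 260.8

261 kmol/h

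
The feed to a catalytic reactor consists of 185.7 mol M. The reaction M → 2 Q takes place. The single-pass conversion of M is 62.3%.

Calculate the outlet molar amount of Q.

M reacted = 0.623 × 185.7 = 115.7 mol; ν_M = −1, so ξ = 115.7/1 = 115.7 mol.
Outlet amounts (n = n₀ + ν ξ):
  M: 185.7 − 1(115.7) = 70.01
  Q: 0 + 2(115.7) = 231.4

231 mol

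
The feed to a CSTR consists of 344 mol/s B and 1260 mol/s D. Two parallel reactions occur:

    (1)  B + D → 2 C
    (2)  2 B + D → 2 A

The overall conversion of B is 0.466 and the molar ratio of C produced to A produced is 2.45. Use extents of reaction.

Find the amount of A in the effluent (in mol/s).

Conversion of B: B consumed = 0.466 × 344 = 160.3 mol/s = 1ξ₁ + 2ξ₂.
Selectivity: 2ξ₁ / (2ξ₂) = 2.45 → ξ₁ = 2.45 ξ₂.
Substitute: (1·2.45 + 2) ξ₂ = 160.3 → ξ₂ = 36.02 mol/s, ξ₁ = 88.26 mol/s.
Outlet amounts (n = n₀ + Σ ν·ξ):
  B: 344 − 1(88.26) − 2(36.02) = 183.7
  D: 1260 − 1(88.26) − 1(36.02) = 1136
  C: 0 + 2(88.26) = 176.5
  A: 0 + 2(36.02) = 72.05

72 mol/s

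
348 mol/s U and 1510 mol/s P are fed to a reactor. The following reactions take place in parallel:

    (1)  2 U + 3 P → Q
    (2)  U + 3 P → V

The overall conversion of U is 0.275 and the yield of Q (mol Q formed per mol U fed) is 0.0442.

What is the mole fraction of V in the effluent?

Yield of Q: 1ξ₁ / 348 = 0.0442 → ξ₁ = 15.38 mol/s.
Conversion of U: 2ξ₁ + 1ξ₂ = 0.275 × 348 = 95.7 → ξ₂ = 64.94 mol/s.
Outlet amounts (n = n₀ + Σ ν·ξ):
  U: 348 − 2(15.38) − 1(64.94) = 252.3
  P: 1510 − 3(15.38) − 3(64.94) = 1269
  Q: 0 + 1(15.38) = 15.38
  V: 0 + 1(64.94) = 64.94
Total out = 1602 mol/s; y_V = 64.94 / 1602 = 0.04054.

0.0405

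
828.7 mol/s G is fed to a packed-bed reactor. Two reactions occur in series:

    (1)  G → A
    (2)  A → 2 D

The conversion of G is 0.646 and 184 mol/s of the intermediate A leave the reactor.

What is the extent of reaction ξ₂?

ξ₂ = 351 mol/s

Conversion of G: G consumed = 1ξ₁ = 0.646 × 828.7 → ξ₁ = 535.3 mol/s.
A balance: n_A = 0 + 1ξ₁ − 1ξ₂ = 184 → ξ₂ = (1·535.3 − 184)/1 = 351.3 mol/s.
Outlet amounts (n = n₀ + Σ ν·ξ):
  G: 828.7 − 1(535.3) = 293.4
  A: 0 + 1(535.3) − 1(351.3) = 184
  D: 0 + 2(351.3) = 702.7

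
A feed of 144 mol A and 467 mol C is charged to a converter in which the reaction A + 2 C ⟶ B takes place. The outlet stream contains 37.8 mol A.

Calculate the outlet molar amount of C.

255 mol

For A: n = n₀ − 1ξ → 37.8 = 144 − 1ξ, giving ξ = 106.2 mol.
Outlet amounts (n = n₀ + ν ξ):
  A: 144 − 1(106.2) = 37.8
  C: 467 − 2(106.2) = 254.6
  B: 0 + 1(106.2) = 106.2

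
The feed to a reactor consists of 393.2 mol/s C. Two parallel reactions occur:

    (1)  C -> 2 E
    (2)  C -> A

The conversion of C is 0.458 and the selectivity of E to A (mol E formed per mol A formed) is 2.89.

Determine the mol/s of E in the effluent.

Conversion of C: C consumed = 0.458 × 393.2 = 180.1 mol/s = 1ξ₁ + 1ξ₂.
Selectivity: 2ξ₁ / (1ξ₂) = 2.89 → ξ₁ = 1.445 ξ₂.
Substitute: (1·1.445 + 1) ξ₂ = 180.1 → ξ₂ = 73.65 mol/s, ξ₁ = 106.4 mol/s.
Outlet amounts (n = n₀ + Σ ν·ξ):
  C: 393.2 − 1(106.4) − 1(73.65) = 213.1
  E: 0 + 2(106.4) = 212.9
  A: 0 + 1(73.65) = 73.65

213 mol/s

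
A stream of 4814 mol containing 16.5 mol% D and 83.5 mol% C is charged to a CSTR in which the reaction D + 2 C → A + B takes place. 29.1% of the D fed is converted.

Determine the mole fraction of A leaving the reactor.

0.0504

D reacted = 0.291 × 794.3 = 231.1 mol; ν_D = −1, so ξ = 231.1/1 = 231.1 mol.
Outlet amounts (n = n₀ + ν ξ):
  D: 794.3 − 1(231.1) = 563.2
  C: 4020 − 2(231.1) = 3557
  A: 0 + 1(231.1) = 231.1
  B: 0 + 1(231.1) = 231.1
Total out = 4583 mol; y_A = 231.1 / 4583 = 0.05044.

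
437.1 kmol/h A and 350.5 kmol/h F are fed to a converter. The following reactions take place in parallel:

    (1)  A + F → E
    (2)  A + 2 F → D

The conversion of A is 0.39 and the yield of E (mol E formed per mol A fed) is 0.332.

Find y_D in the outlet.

Yield of E: 1ξ₁ / 437.1 = 0.332 → ξ₁ = 145.1 kmol/h.
Conversion of A: 1ξ₁ + 1ξ₂ = 0.39 × 437.1 = 170.5 → ξ₂ = 25.35 kmol/h.
Outlet amounts (n = n₀ + Σ ν·ξ):
  A: 437.1 − 1(145.1) − 1(25.35) = 266.6
  F: 350.5 − 1(145.1) − 2(25.35) = 154.7
  E: 0 + 1(145.1) = 145.1
  D: 0 + 1(25.35) = 25.35
Total out = 591.8 kmol/h; y_D = 25.35 / 591.8 = 0.04284.

0.0428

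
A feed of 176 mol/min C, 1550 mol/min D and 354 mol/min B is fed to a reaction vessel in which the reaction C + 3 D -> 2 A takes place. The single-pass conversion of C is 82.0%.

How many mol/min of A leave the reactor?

289 mol/min

C reacted = 0.82 × 176 = 144.3 mol/min; ν_C = −1, so ξ = 144.3/1 = 144.3 mol/min.
Outlet amounts (n = n₀ + ν ξ):
  C: 176 − 1(144.3) = 31.68
  D: 1550 − 3(144.3) = 1117
  A: 0 + 2(144.3) = 288.6
  B: 354 (inert)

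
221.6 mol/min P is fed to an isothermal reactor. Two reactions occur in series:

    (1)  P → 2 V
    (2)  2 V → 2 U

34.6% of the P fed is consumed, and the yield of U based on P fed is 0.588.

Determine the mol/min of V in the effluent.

23 mol/min

Conversion of P: P consumed = 1ξ₁ = 0.346 × 221.6 → ξ₁ = 76.67 mol/min.
Yield of U: 2ξ₂ / 221.6 = 0.588 → ξ₂ = 65.15 mol/min.
Outlet amounts (n = n₀ + Σ ν·ξ):
  P: 221.6 − 1(76.67) = 144.9
  V: 0 + 2(76.67) − 2(65.15) = 23.05
  U: 0 + 2(65.15) = 130.3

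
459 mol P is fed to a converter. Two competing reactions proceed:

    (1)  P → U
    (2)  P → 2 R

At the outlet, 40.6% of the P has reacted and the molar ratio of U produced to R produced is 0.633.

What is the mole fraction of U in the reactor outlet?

Conversion of P: P consumed = 0.406 × 459 = 186.4 mol = 1ξ₁ + 1ξ₂.
Selectivity: 1ξ₁ / (2ξ₂) = 0.633 → ξ₁ = 1.266 ξ₂.
Substitute: (1·1.266 + 1) ξ₂ = 186.4 → ξ₂ = 82.24 mol, ξ₁ = 104.1 mol.
Outlet amounts (n = n₀ + Σ ν·ξ):
  P: 459 − 1(104.1) − 1(82.24) = 272.6
  U: 0 + 1(104.1) = 104.1
  R: 0 + 2(82.24) = 164.5
Total out = 541.2 mol; y_U = 104.1 / 541.2 = 0.1924.

0.192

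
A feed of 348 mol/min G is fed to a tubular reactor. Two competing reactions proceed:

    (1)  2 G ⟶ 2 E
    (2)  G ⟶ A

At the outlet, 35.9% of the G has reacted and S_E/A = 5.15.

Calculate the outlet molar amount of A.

Conversion of G: G consumed = 0.359 × 348 = 124.9 mol/min = 2ξ₁ + 1ξ₂.
Selectivity: 2ξ₁ / (1ξ₂) = 5.15 → ξ₁ = 2.575 ξ₂.
Substitute: (2·2.575 + 1) ξ₂ = 124.9 → ξ₂ = 20.31 mol/min, ξ₁ = 52.31 mol/min.
Outlet amounts (n = n₀ + Σ ν·ξ):
  G: 348 − 2(52.31) − 1(20.31) = 223.1
  E: 0 + 2(52.31) = 104.6
  A: 0 + 1(20.31) = 20.31

20.3 mol/min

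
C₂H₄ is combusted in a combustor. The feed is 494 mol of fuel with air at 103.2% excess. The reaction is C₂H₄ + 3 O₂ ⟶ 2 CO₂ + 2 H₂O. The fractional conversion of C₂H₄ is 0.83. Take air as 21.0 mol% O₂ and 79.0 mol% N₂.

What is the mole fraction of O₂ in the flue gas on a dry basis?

0.127

Stoichiometric O₂ = 3 × 494 = 1482 mol; O₂ fed = 1482 × 2.032 = 3011 mol.
N₂ fed = 3011 × 79/21 = 11330 mol.
Fuel reacted = 0.83 × 494 → ξ = 410 mol.
Outlet (n = n₀ + ν ξ):
  C₂H₄: 494 − 1(410) = 83.98
  O₂: 3011 − 3(410) = 1781
  N₂: 11330 (inert)
  CO₂: 0 + 2(410) = 820
  H₂O: 0 + 2(410) = 820
Dry total = 14010 mol; y_O₂ (dry) = 1781 / 14010 = 0.1271.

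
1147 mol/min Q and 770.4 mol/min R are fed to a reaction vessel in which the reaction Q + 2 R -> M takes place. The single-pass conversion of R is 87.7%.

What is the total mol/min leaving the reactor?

1240 mol/min

R reacted = 0.877 × 770.4 = 675.6 mol/min; ν_R = −2, so ξ = 675.6/2 = 337.8 mol/min.
Outlet amounts (n = n₀ + ν ξ):
  Q: 1147 − 1(337.8) = 809.2
  R: 770.4 − 2(337.8) = 94.76
  M: 0 + 1(337.8) = 337.8
Total out = 809.2 + 94.76 + 337.8 = 1242 mol/min.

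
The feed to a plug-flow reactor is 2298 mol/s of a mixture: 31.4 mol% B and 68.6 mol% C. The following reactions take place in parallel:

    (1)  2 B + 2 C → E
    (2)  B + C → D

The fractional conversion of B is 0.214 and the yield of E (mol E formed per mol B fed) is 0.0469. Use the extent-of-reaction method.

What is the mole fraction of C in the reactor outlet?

Yield of E: 1ξ₁ / 721.6 = 0.0469 → ξ₁ = 33.84 mol/s.
Conversion of B: 2ξ₁ + 1ξ₂ = 0.214 × 721.6 = 154.4 → ξ₂ = 86.73 mol/s.
Outlet amounts (n = n₀ + Σ ν·ξ):
  B: 721.6 − 2(33.84) − 1(86.73) = 567.2
  C: 1576 − 2(33.84) − 1(86.73) = 1422
  E: 0 + 1(33.84) = 33.84
  D: 0 + 1(86.73) = 86.73
Total out = 2110 mol/s; y_C = 1422 / 2110 = 0.674.

0.674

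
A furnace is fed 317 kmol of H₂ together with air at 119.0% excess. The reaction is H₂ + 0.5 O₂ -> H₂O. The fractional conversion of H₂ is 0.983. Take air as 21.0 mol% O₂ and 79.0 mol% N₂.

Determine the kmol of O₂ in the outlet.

191 kmol

Stoichiometric O₂ = 0.5 × 317 = 158.5 kmol; O₂ fed = 158.5 × 2.190 = 347.1 kmol.
N₂ fed = 347.1 × 79/21 = 1306 kmol.
Fuel reacted = 0.983 × 317 → ξ = 311.6 kmol.
Outlet (n = n₀ + ν ξ):
  H₂: 317 − 1(311.6) = 5.389
  O₂: 347.1 − 0.5(311.6) = 191.3
  N₂: 1306 (inert)
  H₂O: 0 + 1(311.6) = 311.6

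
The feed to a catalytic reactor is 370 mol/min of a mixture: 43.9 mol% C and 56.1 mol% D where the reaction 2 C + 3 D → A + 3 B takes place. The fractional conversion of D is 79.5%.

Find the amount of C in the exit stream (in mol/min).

52.4 mol/min

D reacted = 0.795 × 207.6 = 165 mol/min; ν_D = −3, so ξ = 165/3 = 55.01 mol/min.
Outlet amounts (n = n₀ + ν ξ):
  C: 162.4 − 2(55.01) = 52.42
  D: 207.6 − 3(55.01) = 42.55
  A: 0 + 1(55.01) = 55.01
  B: 0 + 3(55.01) = 165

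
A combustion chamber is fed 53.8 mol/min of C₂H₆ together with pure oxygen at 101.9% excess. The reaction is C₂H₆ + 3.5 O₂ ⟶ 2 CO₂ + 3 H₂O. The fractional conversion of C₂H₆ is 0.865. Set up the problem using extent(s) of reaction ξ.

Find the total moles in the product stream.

457 mol/min

Stoichiometric O₂ = 3.5 × 53.8 = 188.3 mol/min; O₂ fed = 188.3 × 2.019 = 380.2 mol/min.
Fuel reacted = 0.865 × 53.8 → ξ = 46.54 mol/min.
Outlet (n = n₀ + ν ξ):
  C₂H₆: 53.8 − 1(46.54) = 7.263
  O₂: 380.2 − 3.5(46.54) = 217.3
  CO₂: 0 + 2(46.54) = 93.07
  H₂O: 0 + 3(46.54) = 139.6
Total out = 7.263 + 217.3 + 93.07 + 139.6 = 457.2 mol/min.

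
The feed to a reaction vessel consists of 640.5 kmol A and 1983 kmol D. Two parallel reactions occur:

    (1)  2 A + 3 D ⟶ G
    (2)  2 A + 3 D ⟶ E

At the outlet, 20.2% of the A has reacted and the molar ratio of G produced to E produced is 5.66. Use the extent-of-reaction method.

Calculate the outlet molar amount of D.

Conversion of A: A consumed = 0.202 × 640.5 = 129.4 kmol = 2ξ₁ + 2ξ₂.
Selectivity: 1ξ₁ / (1ξ₂) = 5.66 → ξ₁ = 5.66 ξ₂.
Substitute: (2·5.66 + 2) ξ₂ = 129.4 → ξ₂ = 9.713 kmol, ξ₁ = 54.98 kmol.
Outlet amounts (n = n₀ + Σ ν·ξ):
  A: 640.5 − 2(54.98) − 2(9.713) = 511.1
  D: 1983 − 3(54.98) − 3(9.713) = 1789
  G: 0 + 1(54.98) = 54.98
  E: 0 + 1(9.713) = 9.713

1790 kmol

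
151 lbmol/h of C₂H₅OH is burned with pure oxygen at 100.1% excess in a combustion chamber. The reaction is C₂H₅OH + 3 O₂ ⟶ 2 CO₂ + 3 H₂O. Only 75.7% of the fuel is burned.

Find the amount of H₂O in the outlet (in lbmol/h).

343 lbmol/h

Stoichiometric O₂ = 3 × 151 = 453 lbmol/h; O₂ fed = 453 × 2.001 = 906.5 lbmol/h.
Fuel reacted = 0.757 × 151 → ξ = 114.3 lbmol/h.
Outlet (n = n₀ + ν ξ):
  C₂H₅OH: 151 − 1(114.3) = 36.69
  O₂: 906.5 − 3(114.3) = 563.5
  CO₂: 0 + 2(114.3) = 228.6
  H₂O: 0 + 3(114.3) = 342.9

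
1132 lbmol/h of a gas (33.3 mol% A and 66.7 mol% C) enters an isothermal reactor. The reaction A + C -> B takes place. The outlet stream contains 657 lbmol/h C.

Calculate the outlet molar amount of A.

For C: n = n₀ − 1ξ → 657 = 755 − 1ξ, giving ξ = 98.04 lbmol/h.
Outlet amounts (n = n₀ + ν ξ):
  A: 377 − 1(98.04) = 278.9
  C: 755 − 1(98.04) = 657
  B: 0 + 1(98.04) = 98.04

279 lbmol/h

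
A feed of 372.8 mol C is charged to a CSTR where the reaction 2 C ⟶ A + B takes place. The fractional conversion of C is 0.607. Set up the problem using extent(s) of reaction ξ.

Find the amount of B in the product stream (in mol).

C reacted = 0.607 × 372.8 = 226.3 mol; ν_C = −2, so ξ = 226.3/2 = 113.1 mol.
Outlet amounts (n = n₀ + ν ξ):
  C: 372.8 − 2(113.1) = 146.5
  A: 0 + 1(113.1) = 113.1
  B: 0 + 1(113.1) = 113.1

113 mol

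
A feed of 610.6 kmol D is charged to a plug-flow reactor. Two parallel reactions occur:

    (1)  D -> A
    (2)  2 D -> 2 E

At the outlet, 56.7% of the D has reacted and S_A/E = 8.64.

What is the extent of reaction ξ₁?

ξ₁ = 310 kmol

Conversion of D: D consumed = 0.567 × 610.6 = 346.2 kmol = 1ξ₁ + 2ξ₂.
Selectivity: 1ξ₁ / (2ξ₂) = 8.64 → ξ₁ = 17.28 ξ₂.
Substitute: (1·17.28 + 2) ξ₂ = 346.2 → ξ₂ = 17.96 kmol, ξ₁ = 310.3 kmol.
Outlet amounts (n = n₀ + Σ ν·ξ):
  D: 610.6 − 1(310.3) − 2(17.96) = 264.4
  A: 0 + 1(310.3) = 310.3
  E: 0 + 2(17.96) = 35.91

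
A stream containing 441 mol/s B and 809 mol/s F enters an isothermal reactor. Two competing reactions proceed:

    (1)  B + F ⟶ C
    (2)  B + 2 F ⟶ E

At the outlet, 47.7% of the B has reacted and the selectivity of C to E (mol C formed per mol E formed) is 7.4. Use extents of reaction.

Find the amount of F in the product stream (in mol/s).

574 mol/s

Conversion of B: B consumed = 0.477 × 441 = 210.4 mol/s = 1ξ₁ + 1ξ₂.
Selectivity: 1ξ₁ / (1ξ₂) = 7.4 → ξ₁ = 7.4 ξ₂.
Substitute: (1·7.4 + 1) ξ₂ = 210.4 → ξ₂ = 25.04 mol/s, ξ₁ = 185.3 mol/s.
Outlet amounts (n = n₀ + Σ ν·ξ):
  B: 441 − 1(185.3) − 1(25.04) = 230.6
  F: 809 − 1(185.3) − 2(25.04) = 573.6
  C: 0 + 1(185.3) = 185.3
  E: 0 + 1(25.04) = 25.04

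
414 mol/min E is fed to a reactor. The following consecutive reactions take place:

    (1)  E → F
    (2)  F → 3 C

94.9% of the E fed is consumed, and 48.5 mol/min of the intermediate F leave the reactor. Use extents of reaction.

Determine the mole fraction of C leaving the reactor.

Conversion of E: E consumed = 1ξ₁ = 0.949 × 414 → ξ₁ = 392.9 mol/min.
F balance: n_F = 0 + 1ξ₁ − 1ξ₂ = 48.5 → ξ₂ = (1·392.9 − 48.5)/1 = 344.4 mol/min.
Outlet amounts (n = n₀ + Σ ν·ξ):
  E: 414 − 1(392.9) = 21.11
  F: 0 + 1(392.9) − 1(344.4) = 48.5
  C: 0 + 3(344.4) = 1033
Total out = 1103 mol/min; y_C = 1033 / 1103 = 0.9369.

0.937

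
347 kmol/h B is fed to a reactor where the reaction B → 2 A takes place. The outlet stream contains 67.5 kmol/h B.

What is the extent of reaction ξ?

ξ = 280 kmol/h

For B: n = n₀ − 1ξ → 67.5 = 347 − 1ξ, giving ξ = 279.5 kmol/h.
Outlet amounts (n = n₀ + ν ξ):
  B: 347 − 1(279.5) = 67.5
  A: 0 + 2(279.5) = 559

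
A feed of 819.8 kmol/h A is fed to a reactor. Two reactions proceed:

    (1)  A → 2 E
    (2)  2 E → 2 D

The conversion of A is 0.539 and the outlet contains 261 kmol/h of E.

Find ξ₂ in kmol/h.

ξ₂ = 311 kmol/h

Conversion of A: A consumed = 1ξ₁ = 0.539 × 819.8 → ξ₁ = 441.9 kmol/h.
E balance: n_E = 0 + 2ξ₁ − 2ξ₂ = 261 → ξ₂ = (2·441.9 − 261)/2 = 311.4 kmol/h.
Outlet amounts (n = n₀ + Σ ν·ξ):
  A: 819.8 − 1(441.9) = 377.9
  E: 0 + 2(441.9) − 2(311.4) = 261
  D: 0 + 2(311.4) = 622.7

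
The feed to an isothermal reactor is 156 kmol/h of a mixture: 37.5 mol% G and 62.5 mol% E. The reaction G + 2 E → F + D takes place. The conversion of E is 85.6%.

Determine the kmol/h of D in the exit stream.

E reacted = 0.856 × 97.5 = 83.46 kmol/h; ν_E = −2, so ξ = 83.46/2 = 41.73 kmol/h.
Outlet amounts (n = n₀ + ν ξ):
  G: 58.5 − 1(41.73) = 16.77
  E: 97.5 − 2(41.73) = 14.04
  F: 0 + 1(41.73) = 41.73
  D: 0 + 1(41.73) = 41.73

41.7 kmol/h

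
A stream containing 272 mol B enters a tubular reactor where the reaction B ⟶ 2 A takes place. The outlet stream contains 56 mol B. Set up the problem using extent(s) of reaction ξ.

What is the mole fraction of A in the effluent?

For B: n = n₀ − 1ξ → 56 = 272 − 1ξ, giving ξ = 216 mol.
Outlet amounts (n = n₀ + ν ξ):
  B: 272 − 1(216) = 56
  A: 0 + 2(216) = 432
Total out = 488 mol; y_A = 432 / 488 = 0.8852.

0.885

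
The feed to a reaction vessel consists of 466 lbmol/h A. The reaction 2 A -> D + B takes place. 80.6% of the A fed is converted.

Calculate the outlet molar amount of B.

188 lbmol/h

A reacted = 0.806 × 466 = 375.6 lbmol/h; ν_A = −2, so ξ = 375.6/2 = 187.8 lbmol/h.
Outlet amounts (n = n₀ + ν ξ):
  A: 466 − 2(187.8) = 90.4
  D: 0 + 1(187.8) = 187.8
  B: 0 + 1(187.8) = 187.8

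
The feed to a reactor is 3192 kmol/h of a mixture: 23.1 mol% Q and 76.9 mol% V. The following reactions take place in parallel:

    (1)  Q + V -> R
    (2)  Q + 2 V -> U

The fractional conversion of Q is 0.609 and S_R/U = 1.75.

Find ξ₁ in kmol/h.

ξ₁ = 286 kmol/h

Conversion of Q: Q consumed = 0.609 × 737.4 = 449 kmol/h = 1ξ₁ + 1ξ₂.
Selectivity: 1ξ₁ / (1ξ₂) = 1.75 → ξ₁ = 1.75 ξ₂.
Substitute: (1·1.75 + 1) ξ₂ = 449 → ξ₂ = 163.3 kmol/h, ξ₁ = 285.8 kmol/h.
Outlet amounts (n = n₀ + Σ ν·ξ):
  Q: 737.4 − 1(285.8) − 1(163.3) = 288.3
  V: 2455 − 1(285.8) − 2(163.3) = 1842
  R: 0 + 1(285.8) = 285.8
  U: 0 + 1(163.3) = 163.3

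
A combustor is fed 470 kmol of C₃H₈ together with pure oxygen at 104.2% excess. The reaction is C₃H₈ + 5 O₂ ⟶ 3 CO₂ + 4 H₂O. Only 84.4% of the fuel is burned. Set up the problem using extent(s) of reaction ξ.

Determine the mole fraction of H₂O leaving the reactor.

Stoichiometric O₂ = 5 × 470 = 2350 kmol; O₂ fed = 2350 × 2.042 = 4799 kmol.
Fuel reacted = 0.844 × 470 → ξ = 396.7 kmol.
Outlet (n = n₀ + ν ξ):
  C₃H₈: 470 − 1(396.7) = 73.32
  O₂: 4799 − 5(396.7) = 2815
  CO₂: 0 + 3(396.7) = 1190
  H₂O: 0 + 4(396.7) = 1587
Total out = 5665 kmol; y_H₂O = 1587 / 5665 = 0.2801.

0.28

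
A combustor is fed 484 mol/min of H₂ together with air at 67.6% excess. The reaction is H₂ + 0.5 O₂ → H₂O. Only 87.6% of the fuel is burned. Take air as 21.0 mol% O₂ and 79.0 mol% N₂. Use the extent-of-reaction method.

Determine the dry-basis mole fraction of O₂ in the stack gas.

Stoichiometric O₂ = 0.5 × 484 = 242 mol/min; O₂ fed = 242 × 1.676 = 405.6 mol/min.
N₂ fed = 405.6 × 79/21 = 1526 mol/min.
Fuel reacted = 0.876 × 484 → ξ = 424 mol/min.
Outlet (n = n₀ + ν ξ):
  H₂: 484 − 1(424) = 60.02
  O₂: 405.6 − 0.5(424) = 193.6
  N₂: 1526 (inert)
  H₂O: 0 + 1(424) = 424
Dry total = 1779 mol/min; y_O₂ (dry) = 193.6 / 1779 = 0.1088.

0.109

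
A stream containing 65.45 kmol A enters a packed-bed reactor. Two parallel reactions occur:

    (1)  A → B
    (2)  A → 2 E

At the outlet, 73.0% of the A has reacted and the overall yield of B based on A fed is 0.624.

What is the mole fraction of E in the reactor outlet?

Yield of B: 1ξ₁ / 65.45 = 0.624 → ξ₁ = 40.84 kmol.
Conversion of A: 1ξ₁ + 1ξ₂ = 0.73 × 65.45 = 47.78 → ξ₂ = 6.938 kmol.
Outlet amounts (n = n₀ + Σ ν·ξ):
  A: 65.45 − 1(40.84) − 1(6.938) = 17.67
  B: 0 + 1(40.84) = 40.84
  E: 0 + 2(6.938) = 13.88
Total out = 72.39 kmol; y_E = 13.88 / 72.39 = 0.1917.

0.192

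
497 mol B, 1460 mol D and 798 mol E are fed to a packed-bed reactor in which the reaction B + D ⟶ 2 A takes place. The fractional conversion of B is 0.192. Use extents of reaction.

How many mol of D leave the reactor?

B reacted = 0.192 × 497 = 95.42 mol; ν_B = −1, so ξ = 95.42/1 = 95.42 mol.
Outlet amounts (n = n₀ + ν ξ):
  B: 497 − 1(95.42) = 401.6
  D: 1460 − 1(95.42) = 1365
  A: 0 + 2(95.42) = 190.8
  E: 798 (inert)

1360 mol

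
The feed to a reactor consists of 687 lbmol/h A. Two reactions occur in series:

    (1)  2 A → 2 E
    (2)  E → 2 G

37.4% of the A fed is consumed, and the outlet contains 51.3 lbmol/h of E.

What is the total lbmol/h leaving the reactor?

893 lbmol/h

Conversion of A: A consumed = 2ξ₁ = 0.374 × 687 → ξ₁ = 128.5 lbmol/h.
E balance: n_E = 0 + 2ξ₁ − 1ξ₂ = 51.3 → ξ₂ = (2·128.5 − 51.3)/1 = 205.6 lbmol/h.
Outlet amounts (n = n₀ + Σ ν·ξ):
  A: 687 − 2(128.5) = 430.1
  E: 0 + 2(128.5) − 1(205.6) = 51.3
  G: 0 + 2(205.6) = 411.3
Total out = 430.1 + 51.3 + 411.3 = 892.6 lbmol/h.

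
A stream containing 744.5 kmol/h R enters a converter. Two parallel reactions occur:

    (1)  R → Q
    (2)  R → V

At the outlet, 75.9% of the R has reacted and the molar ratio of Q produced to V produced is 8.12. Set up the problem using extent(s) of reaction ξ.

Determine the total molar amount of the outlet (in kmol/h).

Conversion of R: R consumed = 0.759 × 744.5 = 565.1 kmol/h = 1ξ₁ + 1ξ₂.
Selectivity: 1ξ₁ / (1ξ₂) = 8.12 → ξ₁ = 8.12 ξ₂.
Substitute: (1·8.12 + 1) ξ₂ = 565.1 → ξ₂ = 61.96 kmol/h, ξ₁ = 503.1 kmol/h.
Outlet amounts (n = n₀ + Σ ν·ξ):
  R: 744.5 − 1(503.1) − 1(61.96) = 179.4
  Q: 0 + 1(503.1) = 503.1
  V: 0 + 1(61.96) = 61.96
Total out = 179.4 + 503.1 + 61.96 = 744.5 kmol/h.

744 kmol/h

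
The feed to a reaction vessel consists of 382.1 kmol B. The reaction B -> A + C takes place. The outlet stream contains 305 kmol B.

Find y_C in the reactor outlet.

For B: n = n₀ − 1ξ → 305 = 382.1 − 1ξ, giving ξ = 77.1 kmol.
Outlet amounts (n = n₀ + ν ξ):
  B: 382.1 − 1(77.1) = 305
  A: 0 + 1(77.1) = 77.1
  C: 0 + 1(77.1) = 77.1
Total out = 459.2 kmol; y_C = 77.1 / 459.2 = 0.1679.

0.168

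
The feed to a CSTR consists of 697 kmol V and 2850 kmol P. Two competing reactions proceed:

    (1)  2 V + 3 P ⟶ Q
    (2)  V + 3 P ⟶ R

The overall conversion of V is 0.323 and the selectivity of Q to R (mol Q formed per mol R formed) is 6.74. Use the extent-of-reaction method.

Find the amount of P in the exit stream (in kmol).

Conversion of V: V consumed = 0.323 × 697 = 225.1 kmol = 2ξ₁ + 1ξ₂.
Selectivity: 1ξ₁ / (1ξ₂) = 6.74 → ξ₁ = 6.74 ξ₂.
Substitute: (2·6.74 + 1) ξ₂ = 225.1 → ξ₂ = 15.55 kmol, ξ₁ = 104.8 kmol.
Outlet amounts (n = n₀ + Σ ν·ξ):
  V: 697 − 2(104.8) − 1(15.55) = 471.9
  P: 2850 − 3(104.8) − 3(15.55) = 2489
  Q: 0 + 1(104.8) = 104.8
  R: 0 + 1(15.55) = 15.55

2490 kmol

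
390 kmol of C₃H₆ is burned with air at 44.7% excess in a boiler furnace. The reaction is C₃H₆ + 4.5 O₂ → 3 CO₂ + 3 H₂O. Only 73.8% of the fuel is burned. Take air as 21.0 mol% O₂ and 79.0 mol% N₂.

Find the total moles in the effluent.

12600 kmol

Stoichiometric O₂ = 4.5 × 390 = 1755 kmol; O₂ fed = 1755 × 1.447 = 2539 kmol.
N₂ fed = 2539 × 79/21 = 9553 kmol.
Fuel reacted = 0.738 × 390 → ξ = 287.8 kmol.
Outlet (n = n₀ + ν ξ):
  C₃H₆: 390 − 1(287.8) = 102.2
  O₂: 2539 − 4.5(287.8) = 1244
  N₂: 9553 (inert)
  CO₂: 0 + 3(287.8) = 863.5
  H₂O: 0 + 3(287.8) = 863.5
Total out = 102.2 + 1244 + 9553 + 863.5 + 863.5 = 12630 kmol.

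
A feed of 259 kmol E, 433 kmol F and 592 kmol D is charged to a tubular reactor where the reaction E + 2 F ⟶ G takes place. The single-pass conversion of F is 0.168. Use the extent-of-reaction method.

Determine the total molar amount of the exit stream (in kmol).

F reacted = 0.168 × 433 = 72.74 kmol; ν_F = −2, so ξ = 72.74/2 = 36.37 kmol.
Outlet amounts (n = n₀ + ν ξ):
  E: 259 − 1(36.37) = 222.6
  F: 433 − 2(36.37) = 360.3
  G: 0 + 1(36.37) = 36.37
  D: 592 (inert)
Total out = 222.6 + 360.3 + 36.37 + 592 = 1211 kmol.

1210 kmol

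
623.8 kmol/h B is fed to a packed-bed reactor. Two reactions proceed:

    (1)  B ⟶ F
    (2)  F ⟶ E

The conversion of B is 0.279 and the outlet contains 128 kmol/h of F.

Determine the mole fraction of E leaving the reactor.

Conversion of B: B consumed = 1ξ₁ = 0.279 × 623.8 → ξ₁ = 174 kmol/h.
F balance: n_F = 0 + 1ξ₁ − 1ξ₂ = 128 → ξ₂ = (1·174 − 128)/1 = 46.04 kmol/h.
Outlet amounts (n = n₀ + Σ ν·ξ):
  B: 623.8 − 1(174) = 449.8
  F: 0 + 1(174) − 1(46.04) = 128
  E: 0 + 1(46.04) = 46.04
Total out = 623.8 kmol/h; y_E = 46.04 / 623.8 = 0.07381.

0.0738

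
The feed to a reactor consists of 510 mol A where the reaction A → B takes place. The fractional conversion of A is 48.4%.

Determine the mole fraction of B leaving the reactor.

A reacted = 0.484 × 510 = 246.8 mol; ν_A = −1, so ξ = 246.8/1 = 246.8 mol.
Outlet amounts (n = n₀ + ν ξ):
  A: 510 − 1(246.8) = 263.2
  B: 0 + 1(246.8) = 246.8
Total out = 510 mol; y_B = 246.8 / 510 = 0.484.

0.484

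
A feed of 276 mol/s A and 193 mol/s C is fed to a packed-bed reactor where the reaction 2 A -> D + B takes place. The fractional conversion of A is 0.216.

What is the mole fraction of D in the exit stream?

A reacted = 0.216 × 276 = 59.62 mol/s; ν_A = −2, so ξ = 59.62/2 = 29.81 mol/s.
Outlet amounts (n = n₀ + ν ξ):
  A: 276 − 2(29.81) = 216.4
  D: 0 + 1(29.81) = 29.81
  B: 0 + 1(29.81) = 29.81
  C: 193 (inert)
Total out = 469 mol/s; y_D = 29.81 / 469 = 0.06356.

0.0636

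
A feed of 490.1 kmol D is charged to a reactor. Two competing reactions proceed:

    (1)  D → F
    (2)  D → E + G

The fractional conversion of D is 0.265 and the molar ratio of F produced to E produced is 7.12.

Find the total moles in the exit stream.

506 kmol

Conversion of D: D consumed = 0.265 × 490.1 = 129.9 kmol = 1ξ₁ + 1ξ₂.
Selectivity: 1ξ₁ / (1ξ₂) = 7.12 → ξ₁ = 7.12 ξ₂.
Substitute: (1·7.12 + 1) ξ₂ = 129.9 → ξ₂ = 15.99 kmol, ξ₁ = 113.9 kmol.
Outlet amounts (n = n₀ + Σ ν·ξ):
  D: 490.1 − 1(113.9) − 1(15.99) = 360.2
  F: 0 + 1(113.9) = 113.9
  E: 0 + 1(15.99) = 15.99
  G: 0 + 1(15.99) = 15.99
Total out = 360.2 + 113.9 + 15.99 + 15.99 = 506.1 kmol.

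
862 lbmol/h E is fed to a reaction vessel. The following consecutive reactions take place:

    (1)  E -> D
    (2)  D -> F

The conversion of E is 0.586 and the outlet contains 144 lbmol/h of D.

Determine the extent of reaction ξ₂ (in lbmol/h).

ξ₂ = 361 lbmol/h

Conversion of E: E consumed = 1ξ₁ = 0.586 × 862 → ξ₁ = 505.1 lbmol/h.
D balance: n_D = 0 + 1ξ₁ − 1ξ₂ = 144 → ξ₂ = (1·505.1 − 144)/1 = 361.1 lbmol/h.
Outlet amounts (n = n₀ + Σ ν·ξ):
  E: 862 − 1(505.1) = 356.9
  D: 0 + 1(505.1) − 1(361.1) = 144
  F: 0 + 1(361.1) = 361.1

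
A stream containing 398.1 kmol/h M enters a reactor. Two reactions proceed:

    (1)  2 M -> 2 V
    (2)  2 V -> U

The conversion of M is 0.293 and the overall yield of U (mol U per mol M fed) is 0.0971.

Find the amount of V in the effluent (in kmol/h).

Conversion of M: M consumed = 2ξ₁ = 0.293 × 398.1 → ξ₁ = 58.32 kmol/h.
Yield of U: 1ξ₂ / 398.1 = 0.0971 → ξ₂ = 38.66 kmol/h.
Outlet amounts (n = n₀ + Σ ν·ξ):
  M: 398.1 − 2(58.32) = 281.5
  V: 0 + 2(58.32) − 2(38.66) = 39.33
  U: 0 + 1(38.66) = 38.66

39.3 kmol/h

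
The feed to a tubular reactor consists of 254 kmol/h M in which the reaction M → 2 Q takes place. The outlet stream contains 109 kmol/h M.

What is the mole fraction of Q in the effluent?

0.727

For M: n = n₀ − 1ξ → 109 = 254 − 1ξ, giving ξ = 145 kmol/h.
Outlet amounts (n = n₀ + ν ξ):
  M: 254 − 1(145) = 109
  Q: 0 + 2(145) = 290
Total out = 399 kmol/h; y_Q = 290 / 399 = 0.7268.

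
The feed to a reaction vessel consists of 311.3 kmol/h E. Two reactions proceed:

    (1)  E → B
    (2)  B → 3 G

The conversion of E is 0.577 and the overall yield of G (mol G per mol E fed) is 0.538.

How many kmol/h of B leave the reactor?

124 kmol/h

Conversion of E: E consumed = 1ξ₁ = 0.577 × 311.3 → ξ₁ = 179.6 kmol/h.
Yield of G: 3ξ₂ / 311.3 = 0.538 → ξ₂ = 55.83 kmol/h.
Outlet amounts (n = n₀ + Σ ν·ξ):
  E: 311.3 − 1(179.6) = 131.7
  B: 0 + 1(179.6) − 1(55.83) = 123.8
  G: 0 + 3(55.83) = 167.5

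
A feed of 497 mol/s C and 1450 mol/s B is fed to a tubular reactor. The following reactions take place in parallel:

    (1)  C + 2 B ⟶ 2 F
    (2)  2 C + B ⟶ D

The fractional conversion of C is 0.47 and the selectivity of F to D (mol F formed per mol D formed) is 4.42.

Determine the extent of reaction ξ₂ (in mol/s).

ξ₂ = 55.5 mol/s

Conversion of C: C consumed = 0.47 × 497 = 233.6 mol/s = 1ξ₁ + 2ξ₂.
Selectivity: 2ξ₁ / (1ξ₂) = 4.42 → ξ₁ = 2.21 ξ₂.
Substitute: (1·2.21 + 2) ξ₂ = 233.6 → ξ₂ = 55.48 mol/s, ξ₁ = 122.6 mol/s.
Outlet amounts (n = n₀ + Σ ν·ξ):
  C: 497 − 1(122.6) − 2(55.48) = 263.4
  B: 1450 − 2(122.6) − 1(55.48) = 1149
  F: 0 + 2(122.6) = 245.2
  D: 0 + 1(55.48) = 55.48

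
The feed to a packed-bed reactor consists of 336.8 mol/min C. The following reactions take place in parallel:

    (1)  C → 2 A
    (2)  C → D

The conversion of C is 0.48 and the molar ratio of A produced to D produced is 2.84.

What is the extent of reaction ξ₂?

Conversion of C: C consumed = 0.48 × 336.8 = 161.7 mol/min = 1ξ₁ + 1ξ₂.
Selectivity: 2ξ₁ / (1ξ₂) = 2.84 → ξ₁ = 1.42 ξ₂.
Substitute: (1·1.42 + 1) ξ₂ = 161.7 → ξ₂ = 66.8 mol/min, ξ₁ = 94.86 mol/min.
Outlet amounts (n = n₀ + Σ ν·ξ):
  C: 336.8 − 1(94.86) − 1(66.8) = 175.1
  A: 0 + 2(94.86) = 189.7
  D: 0 + 1(66.8) = 66.8

ξ₂ = 66.8 mol/min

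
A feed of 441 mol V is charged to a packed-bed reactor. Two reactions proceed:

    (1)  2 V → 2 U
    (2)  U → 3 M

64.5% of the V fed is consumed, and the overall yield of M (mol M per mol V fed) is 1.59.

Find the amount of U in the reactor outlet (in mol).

Conversion of V: V consumed = 2ξ₁ = 0.645 × 441 → ξ₁ = 142.2 mol.
Yield of M: 3ξ₂ / 441 = 1.59 → ξ₂ = 233.7 mol.
Outlet amounts (n = n₀ + Σ ν·ξ):
  V: 441 − 2(142.2) = 156.6
  U: 0 + 2(142.2) − 1(233.7) = 50.71
  M: 0 + 3(233.7) = 701.2

50.7 mol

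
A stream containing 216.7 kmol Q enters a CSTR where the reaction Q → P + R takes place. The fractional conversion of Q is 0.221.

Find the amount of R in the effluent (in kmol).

47.9 kmol

Q reacted = 0.221 × 216.7 = 47.89 kmol; ν_Q = −1, so ξ = 47.89/1 = 47.89 kmol.
Outlet amounts (n = n₀ + ν ξ):
  Q: 216.7 − 1(47.89) = 168.8
  P: 0 + 1(47.89) = 47.89
  R: 0 + 1(47.89) = 47.89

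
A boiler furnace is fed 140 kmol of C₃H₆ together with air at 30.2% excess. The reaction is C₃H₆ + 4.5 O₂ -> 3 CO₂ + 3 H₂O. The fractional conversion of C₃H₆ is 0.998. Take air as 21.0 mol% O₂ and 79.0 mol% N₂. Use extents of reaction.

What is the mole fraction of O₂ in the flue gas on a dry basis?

Stoichiometric O₂ = 4.5 × 140 = 630 kmol; O₂ fed = 630 × 1.302 = 820.3 kmol.
N₂ fed = 820.3 × 79/21 = 3086 kmol.
Fuel reacted = 0.998 × 140 → ξ = 139.7 kmol.
Outlet (n = n₀ + ν ξ):
  C₃H₆: 140 − 1(139.7) = 0.28
  O₂: 820.3 − 4.5(139.7) = 191.5
  N₂: 3086 (inert)
  CO₂: 0 + 3(139.7) = 419.2
  H₂O: 0 + 3(139.7) = 419.2
Dry total = 3697 kmol; y_O₂ (dry) = 191.5 / 3697 = 0.05181.

0.0518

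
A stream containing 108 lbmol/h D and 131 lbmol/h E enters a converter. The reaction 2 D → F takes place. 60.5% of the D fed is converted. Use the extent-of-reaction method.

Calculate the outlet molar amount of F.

D reacted = 0.605 × 108 = 65.34 lbmol/h; ν_D = −2, so ξ = 65.34/2 = 32.67 lbmol/h.
Outlet amounts (n = n₀ + ν ξ):
  D: 108 − 2(32.67) = 42.66
  F: 0 + 1(32.67) = 32.67
  E: 131 (inert)

32.7 lbmol/h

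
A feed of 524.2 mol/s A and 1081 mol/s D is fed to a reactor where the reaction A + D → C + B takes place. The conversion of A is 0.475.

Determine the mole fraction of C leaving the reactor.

0.155

A reacted = 0.475 × 524.2 = 249 mol/s; ν_A = −1, so ξ = 249/1 = 249 mol/s.
Outlet amounts (n = n₀ + ν ξ):
  A: 524.2 − 1(249) = 275.2
  D: 1081 − 1(249) = 832
  C: 0 + 1(249) = 249
  B: 0 + 1(249) = 249
Total out = 1605 mol/s; y_C = 249 / 1605 = 0.1551.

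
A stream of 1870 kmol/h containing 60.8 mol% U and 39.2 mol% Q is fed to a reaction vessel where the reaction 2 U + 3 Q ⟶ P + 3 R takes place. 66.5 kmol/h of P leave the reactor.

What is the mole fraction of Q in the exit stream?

0.296

For P: n = n₀ + 1ξ → 66.5 = 0 + 1ξ, giving ξ = 66.5 kmol/h.
Outlet amounts (n = n₀ + ν ξ):
  U: 1137 − 2(66.5) = 1004
  Q: 733 − 3(66.5) = 533.5
  P: 0 + 1(66.5) = 66.5
  R: 0 + 3(66.5) = 199.5
Total out = 1804 kmol/h; y_Q = 533.5 / 1804 = 0.2958.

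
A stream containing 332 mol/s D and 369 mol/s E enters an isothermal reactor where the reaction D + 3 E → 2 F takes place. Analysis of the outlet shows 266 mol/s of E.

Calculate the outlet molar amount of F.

For E: n = n₀ − 3ξ → 266 = 369 − 3ξ, giving ξ = 34.33 mol/s.
Outlet amounts (n = n₀ + ν ξ):
  D: 332 − 1(34.33) = 297.7
  E: 369 − 3(34.33) = 266
  F: 0 + 2(34.33) = 68.67

68.7 mol/s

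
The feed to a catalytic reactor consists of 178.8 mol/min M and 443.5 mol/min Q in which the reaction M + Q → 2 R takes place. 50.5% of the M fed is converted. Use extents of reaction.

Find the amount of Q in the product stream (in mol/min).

M reacted = 0.505 × 178.8 = 90.29 mol/min; ν_M = −1, so ξ = 90.29/1 = 90.29 mol/min.
Outlet amounts (n = n₀ + ν ξ):
  M: 178.8 − 1(90.29) = 88.51
  Q: 443.5 − 1(90.29) = 353.2
  R: 0 + 2(90.29) = 180.6

353 mol/min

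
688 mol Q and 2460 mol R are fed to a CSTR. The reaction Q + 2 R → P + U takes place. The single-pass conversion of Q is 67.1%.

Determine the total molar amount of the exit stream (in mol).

Q reacted = 0.671 × 688 = 461.6 mol; ν_Q = −1, so ξ = 461.6/1 = 461.6 mol.
Outlet amounts (n = n₀ + ν ξ):
  Q: 688 − 1(461.6) = 226.4
  R: 2460 − 2(461.6) = 1537
  P: 0 + 1(461.6) = 461.6
  U: 0 + 1(461.6) = 461.6
Total out = 226.4 + 1537 + 461.6 + 461.6 = 2686 mol.

2690 mol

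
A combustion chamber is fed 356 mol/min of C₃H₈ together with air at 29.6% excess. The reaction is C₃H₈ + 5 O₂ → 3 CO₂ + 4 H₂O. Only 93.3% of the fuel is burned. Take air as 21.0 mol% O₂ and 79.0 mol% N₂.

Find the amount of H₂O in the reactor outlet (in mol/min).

Stoichiometric O₂ = 5 × 356 = 1780 mol/min; O₂ fed = 1780 × 1.296 = 2307 mol/min.
N₂ fed = 2307 × 79/21 = 8678 mol/min.
Fuel reacted = 0.933 × 356 → ξ = 332.1 mol/min.
Outlet (n = n₀ + ν ξ):
  C₃H₈: 356 − 1(332.1) = 23.85
  O₂: 2307 − 5(332.1) = 646.1
  N₂: 8678 (inert)
  CO₂: 0 + 3(332.1) = 996.4
  H₂O: 0 + 4(332.1) = 1329

1330 mol/min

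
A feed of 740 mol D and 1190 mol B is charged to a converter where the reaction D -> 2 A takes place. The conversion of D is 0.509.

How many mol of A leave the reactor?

753 mol

D reacted = 0.509 × 740 = 376.7 mol; ν_D = −1, so ξ = 376.7/1 = 376.7 mol.
Outlet amounts (n = n₀ + ν ξ):
  D: 740 − 1(376.7) = 363.3
  A: 0 + 2(376.7) = 753.3
  B: 1190 (inert)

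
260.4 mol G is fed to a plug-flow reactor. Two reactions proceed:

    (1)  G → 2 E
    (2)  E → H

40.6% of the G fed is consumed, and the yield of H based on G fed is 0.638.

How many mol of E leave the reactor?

45.3 mol

Conversion of G: G consumed = 1ξ₁ = 0.406 × 260.4 → ξ₁ = 105.7 mol.
Yield of H: 1ξ₂ / 260.4 = 0.638 → ξ₂ = 166.1 mol.
Outlet amounts (n = n₀ + Σ ν·ξ):
  G: 260.4 − 1(105.7) = 154.7
  E: 0 + 2(105.7) − 1(166.1) = 45.31
  H: 0 + 1(166.1) = 166.1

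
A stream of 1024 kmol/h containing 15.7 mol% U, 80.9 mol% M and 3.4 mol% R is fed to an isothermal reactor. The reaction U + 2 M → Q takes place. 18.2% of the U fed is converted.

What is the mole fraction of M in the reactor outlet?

0.797

U reacted = 0.182 × 160.8 = 29.26 kmol/h; ν_U = −1, so ξ = 29.26/1 = 29.26 kmol/h.
Outlet amounts (n = n₀ + ν ξ):
  U: 160.8 − 1(29.26) = 131.5
  M: 828.4 − 2(29.26) = 769.9
  Q: 0 + 1(29.26) = 29.26
  R: 34.82 (inert)
Total out = 965.5 kmol/h; y_M = 769.9 / 965.5 = 0.7974.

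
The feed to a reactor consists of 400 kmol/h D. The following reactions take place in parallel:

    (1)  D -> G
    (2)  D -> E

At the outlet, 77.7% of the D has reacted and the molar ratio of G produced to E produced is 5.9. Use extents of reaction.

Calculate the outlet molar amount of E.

Conversion of D: D consumed = 0.777 × 400 = 310.8 kmol/h = 1ξ₁ + 1ξ₂.
Selectivity: 1ξ₁ / (1ξ₂) = 5.9 → ξ₁ = 5.9 ξ₂.
Substitute: (1·5.9 + 1) ξ₂ = 310.8 → ξ₂ = 45.04 kmol/h, ξ₁ = 265.8 kmol/h.
Outlet amounts (n = n₀ + Σ ν·ξ):
  D: 400 − 1(265.8) − 1(45.04) = 89.2
  G: 0 + 1(265.8) = 265.8
  E: 0 + 1(45.04) = 45.04

45 kmol/h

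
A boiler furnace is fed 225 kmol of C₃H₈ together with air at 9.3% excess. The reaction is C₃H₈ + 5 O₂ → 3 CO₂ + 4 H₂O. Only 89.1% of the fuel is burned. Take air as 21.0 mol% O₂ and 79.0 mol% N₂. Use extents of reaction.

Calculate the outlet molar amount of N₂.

4630 kmol

Stoichiometric O₂ = 5 × 225 = 1125 kmol; O₂ fed = 1125 × 1.093 = 1230 kmol.
N₂ fed = 1230 × 79/21 = 4626 kmol.
Fuel reacted = 0.891 × 225 → ξ = 200.5 kmol.
Outlet (n = n₀ + ν ξ):
  C₃H₈: 225 − 1(200.5) = 24.53
  O₂: 1230 − 5(200.5) = 227.2
  N₂: 4626 (inert)
  CO₂: 0 + 3(200.5) = 601.4
  H₂O: 0 + 4(200.5) = 801.9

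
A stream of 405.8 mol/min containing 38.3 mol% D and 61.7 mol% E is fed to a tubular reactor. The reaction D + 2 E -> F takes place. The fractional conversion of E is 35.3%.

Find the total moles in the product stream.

317 mol/min

E reacted = 0.353 × 250.4 = 88.38 mol/min; ν_E = −2, so ξ = 88.38/2 = 44.19 mol/min.
Outlet amounts (n = n₀ + ν ξ):
  D: 155.4 − 1(44.19) = 111.2
  E: 250.4 − 2(44.19) = 162
  F: 0 + 1(44.19) = 44.19
Total out = 111.2 + 162 + 44.19 = 317.4 mol/min.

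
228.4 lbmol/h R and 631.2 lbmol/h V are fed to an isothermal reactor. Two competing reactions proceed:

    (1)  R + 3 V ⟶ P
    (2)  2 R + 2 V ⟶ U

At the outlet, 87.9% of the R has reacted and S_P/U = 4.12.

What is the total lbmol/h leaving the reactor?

356 lbmol/h

Conversion of R: R consumed = 0.879 × 228.4 = 200.8 lbmol/h = 1ξ₁ + 2ξ₂.
Selectivity: 1ξ₁ / (1ξ₂) = 4.12 → ξ₁ = 4.12 ξ₂.
Substitute: (1·4.12 + 2) ξ₂ = 200.8 → ξ₂ = 32.8 lbmol/h, ξ₁ = 135.2 lbmol/h.
Outlet amounts (n = n₀ + Σ ν·ξ):
  R: 228.4 − 1(135.2) − 2(32.8) = 27.64
  V: 631.2 − 3(135.2) − 2(32.8) = 160.1
  P: 0 + 1(135.2) = 135.2
  U: 0 + 1(32.8) = 32.8
Total out = 27.64 + 160.1 + 135.2 + 32.8 = 355.7 lbmol/h.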